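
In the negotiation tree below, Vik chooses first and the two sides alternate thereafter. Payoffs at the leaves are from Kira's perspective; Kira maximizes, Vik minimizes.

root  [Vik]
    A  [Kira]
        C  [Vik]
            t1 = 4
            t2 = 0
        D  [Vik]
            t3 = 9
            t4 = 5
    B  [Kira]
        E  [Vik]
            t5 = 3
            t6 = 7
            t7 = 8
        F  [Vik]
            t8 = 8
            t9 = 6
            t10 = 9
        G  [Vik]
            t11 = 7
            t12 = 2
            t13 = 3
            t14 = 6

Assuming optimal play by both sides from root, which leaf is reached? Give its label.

t4

C (Vik): min(4, 0) = 0
D (Vik): min(9, 5) = 5
A (Kira): max(0, 5) = 5
E (Vik): min(3, 7, 8) = 3
F (Vik): min(8, 6, 9) = 6
G (Vik): min(7, 2, 3, 6) = 2
B (Kira): max(3, 6, 2) = 6
root (Vik): min(5, 6) = 5
At root, Vik picks A (lowest: 5).
At A, Kira picks D (highest: 5).
At D, Vik picks t4 (lowest: 5).
Terminal value 5.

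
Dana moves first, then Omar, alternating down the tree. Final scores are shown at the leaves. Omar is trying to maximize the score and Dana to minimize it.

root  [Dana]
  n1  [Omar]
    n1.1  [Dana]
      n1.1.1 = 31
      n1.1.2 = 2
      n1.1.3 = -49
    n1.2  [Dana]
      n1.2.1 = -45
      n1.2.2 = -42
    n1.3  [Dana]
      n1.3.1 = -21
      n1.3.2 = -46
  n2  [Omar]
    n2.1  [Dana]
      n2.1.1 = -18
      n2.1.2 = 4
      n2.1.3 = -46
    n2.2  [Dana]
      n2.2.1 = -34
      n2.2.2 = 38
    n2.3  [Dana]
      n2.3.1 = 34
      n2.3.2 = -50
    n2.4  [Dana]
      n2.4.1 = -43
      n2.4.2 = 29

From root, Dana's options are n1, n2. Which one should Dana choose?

n1.1 (Dana): min(31, 2, -49) = -49
n1.2 (Dana): min(-45, -42) = -45
n1.3 (Dana): min(-21, -46) = -46
n1 (Omar): max(-49, -45, -46) = -45
n2.1 (Dana): min(-18, 4, -46) = -46
n2.2 (Dana): min(-34, 38) = -34
n2.3 (Dana): min(34, -50) = -50
n2.4 (Dana): min(-43, 29) = -43
n2 (Omar): max(-46, -34, -50, -43) = -34
root (Dana): min(-45, -34) = -45
Dana at root wants the lowest of {n1=-45, n2=-34}, so chooses n1.

n1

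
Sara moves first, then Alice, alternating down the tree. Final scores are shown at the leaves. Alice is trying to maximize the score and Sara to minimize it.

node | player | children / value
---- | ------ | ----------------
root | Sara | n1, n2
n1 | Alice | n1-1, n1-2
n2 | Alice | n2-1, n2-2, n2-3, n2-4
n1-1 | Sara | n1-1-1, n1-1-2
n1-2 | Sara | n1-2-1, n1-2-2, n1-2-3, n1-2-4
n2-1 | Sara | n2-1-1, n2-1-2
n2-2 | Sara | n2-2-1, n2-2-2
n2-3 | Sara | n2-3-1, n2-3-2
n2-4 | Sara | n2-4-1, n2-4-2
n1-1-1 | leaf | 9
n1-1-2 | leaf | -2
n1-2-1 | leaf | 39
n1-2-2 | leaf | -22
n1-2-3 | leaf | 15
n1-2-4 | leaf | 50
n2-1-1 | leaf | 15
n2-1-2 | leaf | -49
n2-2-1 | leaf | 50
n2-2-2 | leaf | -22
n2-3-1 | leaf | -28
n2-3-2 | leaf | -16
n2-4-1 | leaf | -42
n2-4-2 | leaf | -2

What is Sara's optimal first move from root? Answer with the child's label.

n2

n1-1 (Sara): min(9, -2) = -2
n1-2 (Sara): min(39, -22, 15, 50) = -22
n1 (Alice): max(-2, -22) = -2
n2-1 (Sara): min(15, -49) = -49
n2-2 (Sara): min(50, -22) = -22
n2-3 (Sara): min(-28, -16) = -28
n2-4 (Sara): min(-42, -2) = -42
n2 (Alice): max(-49, -22, -28, -42) = -22
root (Sara): min(-2, -22) = -22
Sara at root wants the lowest of {n1=-2, n2=-22}, so chooses n2.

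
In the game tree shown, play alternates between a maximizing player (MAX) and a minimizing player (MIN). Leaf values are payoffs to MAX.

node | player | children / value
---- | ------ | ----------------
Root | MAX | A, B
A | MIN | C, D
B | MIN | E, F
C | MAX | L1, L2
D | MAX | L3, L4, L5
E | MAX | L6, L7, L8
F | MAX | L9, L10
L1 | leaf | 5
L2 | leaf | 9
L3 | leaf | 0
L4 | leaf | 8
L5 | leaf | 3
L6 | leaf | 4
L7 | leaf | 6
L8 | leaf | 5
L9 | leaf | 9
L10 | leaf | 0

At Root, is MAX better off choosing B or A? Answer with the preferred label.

A

E (MAX): max(4, 6, 5) = 6
F (MAX): max(9, 0) = 9
B (MIN): min(6, 9) = 6
C (MAX): max(5, 9) = 9
D (MAX): max(0, 8, 3) = 8
A (MIN): min(9, 8) = 8
MAX prefers the higher value; B=6, A=8. A is better since 8 > 6.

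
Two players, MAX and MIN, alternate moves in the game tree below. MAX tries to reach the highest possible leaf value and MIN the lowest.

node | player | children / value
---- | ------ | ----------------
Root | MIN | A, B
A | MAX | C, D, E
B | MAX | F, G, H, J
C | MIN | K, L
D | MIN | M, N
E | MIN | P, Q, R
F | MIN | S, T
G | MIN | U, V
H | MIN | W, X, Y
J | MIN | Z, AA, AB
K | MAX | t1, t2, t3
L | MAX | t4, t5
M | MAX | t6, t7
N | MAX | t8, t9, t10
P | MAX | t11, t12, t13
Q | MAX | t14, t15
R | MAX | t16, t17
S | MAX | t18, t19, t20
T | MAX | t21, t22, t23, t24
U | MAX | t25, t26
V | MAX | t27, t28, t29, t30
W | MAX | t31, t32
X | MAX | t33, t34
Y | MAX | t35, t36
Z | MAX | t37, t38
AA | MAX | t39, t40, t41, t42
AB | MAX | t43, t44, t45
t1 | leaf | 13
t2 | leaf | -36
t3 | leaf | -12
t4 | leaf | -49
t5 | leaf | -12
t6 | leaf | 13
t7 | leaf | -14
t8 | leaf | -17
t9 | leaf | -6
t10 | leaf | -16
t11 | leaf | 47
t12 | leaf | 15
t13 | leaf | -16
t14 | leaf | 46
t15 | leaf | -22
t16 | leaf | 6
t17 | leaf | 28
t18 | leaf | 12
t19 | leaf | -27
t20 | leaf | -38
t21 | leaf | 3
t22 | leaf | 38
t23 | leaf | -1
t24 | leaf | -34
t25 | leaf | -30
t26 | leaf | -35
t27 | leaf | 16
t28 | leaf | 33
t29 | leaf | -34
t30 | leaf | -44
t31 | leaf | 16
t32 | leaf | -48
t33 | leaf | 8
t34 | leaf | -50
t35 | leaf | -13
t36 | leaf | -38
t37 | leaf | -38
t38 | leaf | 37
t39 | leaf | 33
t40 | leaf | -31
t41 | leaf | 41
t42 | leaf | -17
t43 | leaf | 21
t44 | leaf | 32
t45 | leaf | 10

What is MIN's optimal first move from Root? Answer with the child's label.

A

K (MAX): max(13, -36, -12) = 13
L (MAX): max(-49, -12) = -12
C (MIN): min(13, -12) = -12
M (MAX): max(13, -14) = 13
N (MAX): max(-17, -6, -16) = -6
D (MIN): min(13, -6) = -6
P (MAX): max(47, 15, -16) = 47
Q (MAX): max(46, -22) = 46
R (MAX): max(6, 28) = 28
E (MIN): min(47, 46, 28) = 28
A (MAX): max(-12, -6, 28) = 28
S (MAX): max(12, -27, -38) = 12
T (MAX): max(3, 38, -1, -34) = 38
F (MIN): min(12, 38) = 12
U (MAX): max(-30, -35) = -30
V (MAX): max(16, 33, -34, -44) = 33
G (MIN): min(-30, 33) = -30
W (MAX): max(16, -48) = 16
X (MAX): max(8, -50) = 8
Y (MAX): max(-13, -38) = -13
H (MIN): min(16, 8, -13) = -13
Z (MAX): max(-38, 37) = 37
AA (MAX): max(33, -31, 41, -17) = 41
AB (MAX): max(21, 32, 10) = 32
J (MIN): min(37, 41, 32) = 32
B (MAX): max(12, -30, -13, 32) = 32
Root (MIN): min(28, 32) = 28
MIN at Root wants the lowest of {A=28, B=32}, so chooses A.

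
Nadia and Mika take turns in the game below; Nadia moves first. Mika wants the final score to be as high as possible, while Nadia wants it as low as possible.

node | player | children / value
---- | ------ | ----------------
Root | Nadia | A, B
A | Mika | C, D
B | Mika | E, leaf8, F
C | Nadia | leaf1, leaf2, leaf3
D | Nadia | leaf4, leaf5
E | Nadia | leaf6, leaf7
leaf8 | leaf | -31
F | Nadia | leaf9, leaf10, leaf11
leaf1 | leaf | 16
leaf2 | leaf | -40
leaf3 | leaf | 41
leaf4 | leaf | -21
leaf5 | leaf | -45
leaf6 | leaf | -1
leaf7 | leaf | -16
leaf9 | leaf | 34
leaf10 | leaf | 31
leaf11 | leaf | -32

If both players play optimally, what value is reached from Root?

C (Nadia): min(16, -40, 41) = -40
D (Nadia): min(-21, -45) = -45
A (Mika): max(-40, -45) = -40
E (Nadia): min(-1, -16) = -16
F (Nadia): min(34, 31, -32) = -32
B (Mika): max(-16, -31, -32) = -16
Root (Nadia): min(-40, -16) = -40

-40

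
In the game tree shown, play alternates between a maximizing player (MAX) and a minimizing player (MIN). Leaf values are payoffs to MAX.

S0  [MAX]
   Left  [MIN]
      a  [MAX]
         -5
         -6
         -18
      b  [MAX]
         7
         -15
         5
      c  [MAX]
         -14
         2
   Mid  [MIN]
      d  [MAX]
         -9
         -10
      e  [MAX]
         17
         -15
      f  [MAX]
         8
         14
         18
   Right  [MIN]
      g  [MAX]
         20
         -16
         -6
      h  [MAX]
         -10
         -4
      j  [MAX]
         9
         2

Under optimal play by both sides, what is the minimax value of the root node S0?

-4

a (MAX): max(-5, -6, -18) = -5
b (MAX): max(7, -15, 5) = 7
c (MAX): max(-14, 2) = 2
Left (MIN): min(-5, 7, 2) = -5
d (MAX): max(-9, -10) = -9
e (MAX): max(17, -15) = 17
f (MAX): max(8, 14, 18) = 18
Mid (MIN): min(-9, 17, 18) = -9
g (MAX): max(20, -16, -6) = 20
h (MAX): max(-10, -4) = -4
j (MAX): max(9, 2) = 9
Right (MIN): min(20, -4, 9) = -4
S0 (MAX): max(-5, -9, -4) = -4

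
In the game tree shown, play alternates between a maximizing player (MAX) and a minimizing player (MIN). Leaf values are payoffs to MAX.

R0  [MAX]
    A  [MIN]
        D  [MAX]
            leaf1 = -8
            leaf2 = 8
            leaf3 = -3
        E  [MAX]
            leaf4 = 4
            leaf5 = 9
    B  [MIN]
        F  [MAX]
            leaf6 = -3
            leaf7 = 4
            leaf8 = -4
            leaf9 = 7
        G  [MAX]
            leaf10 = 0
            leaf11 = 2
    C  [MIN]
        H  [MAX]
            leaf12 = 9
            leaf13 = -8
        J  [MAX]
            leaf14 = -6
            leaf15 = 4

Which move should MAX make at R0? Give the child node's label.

A

D (MAX): max(-8, 8, -3) = 8
E (MAX): max(4, 9) = 9
A (MIN): min(8, 9) = 8
F (MAX): max(-3, 4, -4, 7) = 7
G (MAX): max(0, 2) = 2
B (MIN): min(7, 2) = 2
H (MAX): max(9, -8) = 9
J (MAX): max(-6, 4) = 4
C (MIN): min(9, 4) = 4
R0 (MAX): max(8, 2, 4) = 8
MAX at R0 wants the highest of {A=8, B=2, C=4}, so chooses A.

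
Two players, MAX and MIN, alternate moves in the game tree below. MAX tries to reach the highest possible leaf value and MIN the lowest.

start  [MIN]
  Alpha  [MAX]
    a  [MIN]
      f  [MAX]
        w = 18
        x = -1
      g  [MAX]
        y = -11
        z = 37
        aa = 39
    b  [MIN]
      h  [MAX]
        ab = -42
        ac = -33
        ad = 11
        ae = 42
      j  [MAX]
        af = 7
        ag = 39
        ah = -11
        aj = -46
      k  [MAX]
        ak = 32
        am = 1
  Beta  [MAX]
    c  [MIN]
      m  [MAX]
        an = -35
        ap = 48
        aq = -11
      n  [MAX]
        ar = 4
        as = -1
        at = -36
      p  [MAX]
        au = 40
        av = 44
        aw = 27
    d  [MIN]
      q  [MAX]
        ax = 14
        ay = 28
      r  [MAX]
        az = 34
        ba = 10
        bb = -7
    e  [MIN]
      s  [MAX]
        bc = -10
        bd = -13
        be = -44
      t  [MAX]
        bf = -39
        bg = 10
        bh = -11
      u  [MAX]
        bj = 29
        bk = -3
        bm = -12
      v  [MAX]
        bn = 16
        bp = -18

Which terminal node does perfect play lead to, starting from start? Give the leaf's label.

ay

f (MAX): max(18, -1) = 18
g (MAX): max(-11, 37, 39) = 39
a (MIN): min(18, 39) = 18
h (MAX): max(-42, -33, 11, 42) = 42
j (MAX): max(7, 39, -11, -46) = 39
k (MAX): max(32, 1) = 32
b (MIN): min(42, 39, 32) = 32
Alpha (MAX): max(18, 32) = 32
m (MAX): max(-35, 48, -11) = 48
n (MAX): max(4, -1, -36) = 4
p (MAX): max(40, 44, 27) = 44
c (MIN): min(48, 4, 44) = 4
q (MAX): max(14, 28) = 28
r (MAX): max(34, 10, -7) = 34
d (MIN): min(28, 34) = 28
s (MAX): max(-10, -13, -44) = -10
t (MAX): max(-39, 10, -11) = 10
u (MAX): max(29, -3, -12) = 29
v (MAX): max(16, -18) = 16
e (MIN): min(-10, 10, 29, 16) = -10
Beta (MAX): max(4, 28, -10) = 28
start (MIN): min(32, 28) = 28
At start, MIN picks Beta (lowest: 28).
At Beta, MAX picks d (highest: 28).
At d, MIN picks q (lowest: 28).
At q, MAX picks ay (highest: 28).
Terminal value 28.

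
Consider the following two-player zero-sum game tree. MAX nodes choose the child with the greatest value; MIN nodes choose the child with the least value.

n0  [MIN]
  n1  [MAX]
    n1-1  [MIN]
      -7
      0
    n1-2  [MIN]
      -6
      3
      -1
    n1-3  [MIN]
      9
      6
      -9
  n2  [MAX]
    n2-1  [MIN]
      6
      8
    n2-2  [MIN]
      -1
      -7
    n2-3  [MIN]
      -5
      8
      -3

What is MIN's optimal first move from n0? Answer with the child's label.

n1

n1-1 (MIN): min(-7, 0) = -7
n1-2 (MIN): min(-6, 3, -1) = -6
n1-3 (MIN): min(9, 6, -9) = -9
n1 (MAX): max(-7, -6, -9) = -6
n2-1 (MIN): min(6, 8) = 6
n2-2 (MIN): min(-1, -7) = -7
n2-3 (MIN): min(-5, 8, -3) = -5
n2 (MAX): max(6, -7, -5) = 6
n0 (MIN): min(-6, 6) = -6
MIN at n0 wants the lowest of {n1=-6, n2=6}, so chooses n1.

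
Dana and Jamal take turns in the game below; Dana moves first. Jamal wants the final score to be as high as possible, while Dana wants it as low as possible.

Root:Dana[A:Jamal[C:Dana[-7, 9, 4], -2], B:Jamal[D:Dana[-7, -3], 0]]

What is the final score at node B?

0

D (Dana): min(-7, -3) = -7
B (Jamal): max(-7, 0) = 0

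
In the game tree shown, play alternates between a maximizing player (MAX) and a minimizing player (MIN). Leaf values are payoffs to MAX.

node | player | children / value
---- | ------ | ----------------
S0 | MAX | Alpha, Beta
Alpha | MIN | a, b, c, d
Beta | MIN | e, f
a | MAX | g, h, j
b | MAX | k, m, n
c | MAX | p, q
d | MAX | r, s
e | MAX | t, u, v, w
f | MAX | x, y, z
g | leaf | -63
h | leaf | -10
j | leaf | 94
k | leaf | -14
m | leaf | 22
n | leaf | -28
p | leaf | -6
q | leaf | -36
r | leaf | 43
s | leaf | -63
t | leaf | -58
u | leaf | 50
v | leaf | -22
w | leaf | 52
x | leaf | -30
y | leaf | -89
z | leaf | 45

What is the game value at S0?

45

a (MAX): max(-63, -10, 94) = 94
b (MAX): max(-14, 22, -28) = 22
c (MAX): max(-6, -36) = -6
d (MAX): max(43, -63) = 43
Alpha (MIN): min(94, 22, -6, 43) = -6
e (MAX): max(-58, 50, -22, 52) = 52
f (MAX): max(-30, -89, 45) = 45
Beta (MIN): min(52, 45) = 45
S0 (MAX): max(-6, 45) = 45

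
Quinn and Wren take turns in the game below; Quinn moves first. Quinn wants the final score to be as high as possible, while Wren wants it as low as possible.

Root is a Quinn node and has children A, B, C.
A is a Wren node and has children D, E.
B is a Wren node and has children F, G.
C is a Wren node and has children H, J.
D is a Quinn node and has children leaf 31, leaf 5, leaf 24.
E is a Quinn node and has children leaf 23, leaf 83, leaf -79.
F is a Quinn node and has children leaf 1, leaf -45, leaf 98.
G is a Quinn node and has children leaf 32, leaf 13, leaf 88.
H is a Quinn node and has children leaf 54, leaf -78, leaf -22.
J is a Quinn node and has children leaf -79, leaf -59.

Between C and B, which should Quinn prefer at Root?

B

H (Quinn): max(54, -78, -22) = 54
J (Quinn): max(-79, -59) = -59
C (Wren): min(54, -59) = -59
F (Quinn): max(1, -45, 98) = 98
G (Quinn): max(32, 13, 88) = 88
B (Wren): min(98, 88) = 88
Quinn prefers the higher value; C=-59, B=88. B is better since 88 > -59.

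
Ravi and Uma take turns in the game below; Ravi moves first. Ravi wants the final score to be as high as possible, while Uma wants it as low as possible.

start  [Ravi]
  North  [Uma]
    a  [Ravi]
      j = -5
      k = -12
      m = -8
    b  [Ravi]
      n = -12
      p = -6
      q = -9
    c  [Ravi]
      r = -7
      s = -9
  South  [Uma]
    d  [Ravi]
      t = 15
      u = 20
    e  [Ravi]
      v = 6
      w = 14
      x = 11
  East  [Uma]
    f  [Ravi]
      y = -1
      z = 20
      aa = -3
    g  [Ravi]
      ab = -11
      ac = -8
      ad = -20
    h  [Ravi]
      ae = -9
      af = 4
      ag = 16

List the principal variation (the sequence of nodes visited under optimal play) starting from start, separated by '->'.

start -> South -> e -> w

a (Ravi): max(-5, -12, -8) = -5
b (Ravi): max(-12, -6, -9) = -6
c (Ravi): max(-7, -9) = -7
North (Uma): min(-5, -6, -7) = -7
d (Ravi): max(15, 20) = 20
e (Ravi): max(6, 14, 11) = 14
South (Uma): min(20, 14) = 14
f (Ravi): max(-1, 20, -3) = 20
g (Ravi): max(-11, -8, -20) = -8
h (Ravi): max(-9, 4, 16) = 16
East (Uma): min(20, -8, 16) = -8
start (Ravi): max(-7, 14, -8) = 14
At start, Ravi picks South (highest: 14).
At South, Uma picks e (lowest: 14).
At e, Ravi picks w (highest: 14).
Terminal value 14.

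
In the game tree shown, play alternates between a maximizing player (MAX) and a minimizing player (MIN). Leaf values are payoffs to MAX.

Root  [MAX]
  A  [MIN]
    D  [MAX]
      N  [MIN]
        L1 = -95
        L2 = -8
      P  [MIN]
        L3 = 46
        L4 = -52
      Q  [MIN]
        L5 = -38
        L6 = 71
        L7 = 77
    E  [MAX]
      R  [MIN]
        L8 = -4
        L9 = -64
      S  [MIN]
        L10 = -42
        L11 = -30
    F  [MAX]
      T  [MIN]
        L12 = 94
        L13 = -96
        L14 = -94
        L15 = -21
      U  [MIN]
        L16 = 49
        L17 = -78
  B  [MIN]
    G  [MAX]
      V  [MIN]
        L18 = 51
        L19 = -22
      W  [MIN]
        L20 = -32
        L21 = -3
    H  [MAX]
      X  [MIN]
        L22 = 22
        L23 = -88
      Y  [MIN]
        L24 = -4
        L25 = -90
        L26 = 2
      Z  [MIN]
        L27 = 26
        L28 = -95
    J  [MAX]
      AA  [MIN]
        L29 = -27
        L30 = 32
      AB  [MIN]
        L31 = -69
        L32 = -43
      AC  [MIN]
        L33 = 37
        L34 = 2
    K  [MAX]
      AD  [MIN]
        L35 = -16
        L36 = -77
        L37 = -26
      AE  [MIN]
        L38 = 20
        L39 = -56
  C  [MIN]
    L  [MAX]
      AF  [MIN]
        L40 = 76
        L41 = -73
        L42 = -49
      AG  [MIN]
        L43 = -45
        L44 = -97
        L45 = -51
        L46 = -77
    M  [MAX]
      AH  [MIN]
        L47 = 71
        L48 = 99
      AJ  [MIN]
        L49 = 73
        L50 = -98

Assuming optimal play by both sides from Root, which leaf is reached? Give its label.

N (MIN): min(-95, -8) = -95
P (MIN): min(46, -52) = -52
Q (MIN): min(-38, 71, 77) = -38
D (MAX): max(-95, -52, -38) = -38
R (MIN): min(-4, -64) = -64
S (MIN): min(-42, -30) = -42
E (MAX): max(-64, -42) = -42
T (MIN): min(94, -96, -94, -21) = -96
U (MIN): min(49, -78) = -78
F (MAX): max(-96, -78) = -78
A (MIN): min(-38, -42, -78) = -78
V (MIN): min(51, -22) = -22
W (MIN): min(-32, -3) = -32
G (MAX): max(-22, -32) = -22
X (MIN): min(22, -88) = -88
Y (MIN): min(-4, -90, 2) = -90
Z (MIN): min(26, -95) = -95
H (MAX): max(-88, -90, -95) = -88
AA (MIN): min(-27, 32) = -27
AB (MIN): min(-69, -43) = -69
AC (MIN): min(37, 2) = 2
J (MAX): max(-27, -69, 2) = 2
AD (MIN): min(-16, -77, -26) = -77
AE (MIN): min(20, -56) = -56
K (MAX): max(-77, -56) = -56
B (MIN): min(-22, -88, 2, -56) = -88
AF (MIN): min(76, -73, -49) = -73
AG (MIN): min(-45, -97, -51, -77) = -97
L (MAX): max(-73, -97) = -73
AH (MIN): min(71, 99) = 71
AJ (MIN): min(73, -98) = -98
M (MAX): max(71, -98) = 71
C (MIN): min(-73, 71) = -73
Root (MAX): max(-78, -88, -73) = -73
At Root, MAX picks C (highest: -73).
At C, MIN picks L (lowest: -73).
At L, MAX picks AF (highest: -73).
At AF, MIN picks L41 (lowest: -73).
Terminal value -73.

L41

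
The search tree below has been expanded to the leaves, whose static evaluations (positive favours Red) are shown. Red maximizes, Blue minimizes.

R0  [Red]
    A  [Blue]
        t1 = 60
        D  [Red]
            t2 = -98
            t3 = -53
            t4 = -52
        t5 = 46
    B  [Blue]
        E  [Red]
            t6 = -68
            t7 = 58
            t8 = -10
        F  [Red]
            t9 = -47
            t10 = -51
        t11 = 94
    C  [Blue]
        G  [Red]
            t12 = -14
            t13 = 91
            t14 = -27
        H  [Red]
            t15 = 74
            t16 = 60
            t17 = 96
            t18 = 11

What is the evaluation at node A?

-52

D (Red): max(-98, -53, -52) = -52
A (Blue): min(60, -52, 46) = -52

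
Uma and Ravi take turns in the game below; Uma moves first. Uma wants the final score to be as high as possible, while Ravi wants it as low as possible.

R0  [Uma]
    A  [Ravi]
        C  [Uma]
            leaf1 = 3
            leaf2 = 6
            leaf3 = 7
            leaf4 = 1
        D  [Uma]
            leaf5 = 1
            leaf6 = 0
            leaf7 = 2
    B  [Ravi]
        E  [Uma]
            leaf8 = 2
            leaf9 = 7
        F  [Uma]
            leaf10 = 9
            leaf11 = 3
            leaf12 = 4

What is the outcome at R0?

C (Uma): max(3, 6, 7, 1) = 7
D (Uma): max(1, 0, 2) = 2
A (Ravi): min(7, 2) = 2
E (Uma): max(2, 7) = 7
F (Uma): max(9, 3, 4) = 9
B (Ravi): min(7, 9) = 7
R0 (Uma): max(2, 7) = 7

7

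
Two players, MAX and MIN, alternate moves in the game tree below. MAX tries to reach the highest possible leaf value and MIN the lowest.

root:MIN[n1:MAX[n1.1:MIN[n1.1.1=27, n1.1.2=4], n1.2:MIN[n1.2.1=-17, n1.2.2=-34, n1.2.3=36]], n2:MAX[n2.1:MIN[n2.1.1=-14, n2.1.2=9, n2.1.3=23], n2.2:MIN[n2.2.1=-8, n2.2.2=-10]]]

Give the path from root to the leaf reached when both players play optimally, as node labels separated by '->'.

n1.1 (MIN): min(27, 4) = 4
n1.2 (MIN): min(-17, -34, 36) = -34
n1 (MAX): max(4, -34) = 4
n2.1 (MIN): min(-14, 9, 23) = -14
n2.2 (MIN): min(-8, -10) = -10
n2 (MAX): max(-14, -10) = -10
root (MIN): min(4, -10) = -10
At root, MIN picks n2 (lowest: -10).
At n2, MAX picks n2.2 (highest: -10).
At n2.2, MIN picks n2.2.2 (lowest: -10).
Terminal value -10.

root -> n2 -> n2.2 -> n2.2.2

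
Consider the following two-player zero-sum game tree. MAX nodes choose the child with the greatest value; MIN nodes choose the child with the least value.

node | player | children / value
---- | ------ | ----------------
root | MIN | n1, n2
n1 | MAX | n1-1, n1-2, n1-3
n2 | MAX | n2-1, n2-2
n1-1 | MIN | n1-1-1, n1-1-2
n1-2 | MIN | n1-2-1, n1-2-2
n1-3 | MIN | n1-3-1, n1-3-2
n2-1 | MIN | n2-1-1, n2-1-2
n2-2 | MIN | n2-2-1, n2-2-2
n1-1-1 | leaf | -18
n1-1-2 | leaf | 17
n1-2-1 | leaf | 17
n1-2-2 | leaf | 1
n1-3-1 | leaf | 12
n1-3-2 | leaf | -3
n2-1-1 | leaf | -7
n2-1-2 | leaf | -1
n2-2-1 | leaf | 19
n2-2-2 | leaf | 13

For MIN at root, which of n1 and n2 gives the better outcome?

n1

n1-1 (MIN): min(-18, 17) = -18
n1-2 (MIN): min(17, 1) = 1
n1-3 (MIN): min(12, -3) = -3
n1 (MAX): max(-18, 1, -3) = 1
n2-1 (MIN): min(-7, -1) = -7
n2-2 (MIN): min(19, 13) = 13
n2 (MAX): max(-7, 13) = 13
MIN prefers the lower value; n1=1, n2=13. n1 is better since 1 < 13.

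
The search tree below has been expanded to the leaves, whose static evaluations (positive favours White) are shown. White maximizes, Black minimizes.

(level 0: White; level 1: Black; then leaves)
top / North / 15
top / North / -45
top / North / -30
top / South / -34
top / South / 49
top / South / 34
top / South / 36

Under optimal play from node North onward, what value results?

North (Black): min(15, -45, -30) = -45

-45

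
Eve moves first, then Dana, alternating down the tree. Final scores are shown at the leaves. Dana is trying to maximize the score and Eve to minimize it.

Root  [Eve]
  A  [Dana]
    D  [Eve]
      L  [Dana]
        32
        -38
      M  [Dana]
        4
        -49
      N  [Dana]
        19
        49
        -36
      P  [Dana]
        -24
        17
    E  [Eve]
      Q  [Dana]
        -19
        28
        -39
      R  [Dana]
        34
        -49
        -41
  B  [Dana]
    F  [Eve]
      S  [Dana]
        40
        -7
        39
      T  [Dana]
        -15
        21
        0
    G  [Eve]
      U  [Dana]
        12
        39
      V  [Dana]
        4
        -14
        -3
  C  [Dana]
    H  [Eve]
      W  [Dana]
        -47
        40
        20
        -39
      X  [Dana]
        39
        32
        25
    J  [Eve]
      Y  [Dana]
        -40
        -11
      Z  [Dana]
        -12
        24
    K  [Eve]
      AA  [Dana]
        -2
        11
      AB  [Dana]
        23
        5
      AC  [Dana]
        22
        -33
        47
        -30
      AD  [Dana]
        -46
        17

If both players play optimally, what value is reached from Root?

L (Dana): max(32, -38) = 32
M (Dana): max(4, -49) = 4
N (Dana): max(19, 49, -36) = 49
P (Dana): max(-24, 17) = 17
D (Eve): min(32, 4, 49, 17) = 4
Q (Dana): max(-19, 28, -39) = 28
R (Dana): max(34, -49, -41) = 34
E (Eve): min(28, 34) = 28
A (Dana): max(4, 28) = 28
S (Dana): max(40, -7, 39) = 40
T (Dana): max(-15, 21, 0) = 21
F (Eve): min(40, 21) = 21
U (Dana): max(12, 39) = 39
V (Dana): max(4, -14, -3) = 4
G (Eve): min(39, 4) = 4
B (Dana): max(21, 4) = 21
W (Dana): max(-47, 40, 20, -39) = 40
X (Dana): max(39, 32, 25) = 39
H (Eve): min(40, 39) = 39
Y (Dana): max(-40, -11) = -11
Z (Dana): max(-12, 24) = 24
J (Eve): min(-11, 24) = -11
AA (Dana): max(-2, 11) = 11
AB (Dana): max(23, 5) = 23
AC (Dana): max(22, -33, 47, -30) = 47
AD (Dana): max(-46, 17) = 17
K (Eve): min(11, 23, 47, 17) = 11
C (Dana): max(39, -11, 11) = 39
Root (Eve): min(28, 21, 39) = 21

21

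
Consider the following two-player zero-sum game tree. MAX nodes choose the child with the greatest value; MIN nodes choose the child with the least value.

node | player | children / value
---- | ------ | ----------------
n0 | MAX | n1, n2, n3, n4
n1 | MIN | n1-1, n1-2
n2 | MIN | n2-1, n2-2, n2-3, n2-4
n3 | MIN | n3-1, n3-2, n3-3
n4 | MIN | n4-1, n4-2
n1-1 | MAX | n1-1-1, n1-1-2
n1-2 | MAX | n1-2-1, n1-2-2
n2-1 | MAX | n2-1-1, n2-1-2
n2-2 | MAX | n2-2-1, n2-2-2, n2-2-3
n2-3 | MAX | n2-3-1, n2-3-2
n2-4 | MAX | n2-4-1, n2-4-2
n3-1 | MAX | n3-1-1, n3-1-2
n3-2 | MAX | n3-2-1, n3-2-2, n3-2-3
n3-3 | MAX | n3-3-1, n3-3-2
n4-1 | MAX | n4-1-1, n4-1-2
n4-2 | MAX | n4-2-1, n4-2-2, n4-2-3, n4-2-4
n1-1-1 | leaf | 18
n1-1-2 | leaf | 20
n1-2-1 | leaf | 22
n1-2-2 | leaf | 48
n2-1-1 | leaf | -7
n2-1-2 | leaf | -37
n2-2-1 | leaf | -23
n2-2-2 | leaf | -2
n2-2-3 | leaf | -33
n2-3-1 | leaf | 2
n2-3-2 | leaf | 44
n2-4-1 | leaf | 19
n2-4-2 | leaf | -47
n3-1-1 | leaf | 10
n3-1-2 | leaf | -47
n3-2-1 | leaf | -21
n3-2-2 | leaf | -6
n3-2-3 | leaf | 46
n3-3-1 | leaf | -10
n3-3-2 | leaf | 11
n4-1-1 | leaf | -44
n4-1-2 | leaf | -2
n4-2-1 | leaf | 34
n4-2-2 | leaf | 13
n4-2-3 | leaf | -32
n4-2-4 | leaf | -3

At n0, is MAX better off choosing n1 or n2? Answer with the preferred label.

n1

n1-1 (MAX): max(18, 20) = 20
n1-2 (MAX): max(22, 48) = 48
n1 (MIN): min(20, 48) = 20
n2-1 (MAX): max(-7, -37) = -7
n2-2 (MAX): max(-23, -2, -33) = -2
n2-3 (MAX): max(2, 44) = 44
n2-4 (MAX): max(19, -47) = 19
n2 (MIN): min(-7, -2, 44, 19) = -7
MAX prefers the higher value; n1=20, n2=-7. n1 is better since 20 > -7.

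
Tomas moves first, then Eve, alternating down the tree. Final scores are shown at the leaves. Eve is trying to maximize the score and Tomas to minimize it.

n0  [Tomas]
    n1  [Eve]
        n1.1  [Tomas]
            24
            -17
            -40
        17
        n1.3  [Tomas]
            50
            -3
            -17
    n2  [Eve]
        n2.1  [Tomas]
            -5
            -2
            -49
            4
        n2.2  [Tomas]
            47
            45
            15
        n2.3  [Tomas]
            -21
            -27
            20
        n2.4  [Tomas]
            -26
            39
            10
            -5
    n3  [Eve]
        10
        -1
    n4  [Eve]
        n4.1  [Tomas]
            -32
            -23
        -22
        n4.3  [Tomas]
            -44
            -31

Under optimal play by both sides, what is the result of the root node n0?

n1.1 (Tomas): min(24, -17, -40) = -40
n1.3 (Tomas): min(50, -3, -17) = -17
n1 (Eve): max(-40, 17, -17) = 17
n2.1 (Tomas): min(-5, -2, -49, 4) = -49
n2.2 (Tomas): min(47, 45, 15) = 15
n2.3 (Tomas): min(-21, -27, 20) = -27
n2.4 (Tomas): min(-26, 39, 10, -5) = -26
n2 (Eve): max(-49, 15, -27, -26) = 15
n3 (Eve): max(10, -1) = 10
n4.1 (Tomas): min(-32, -23) = -32
n4.3 (Tomas): min(-44, -31) = -44
n4 (Eve): max(-32, -22, -44) = -22
n0 (Tomas): min(17, 15, 10, -22) = -22

-22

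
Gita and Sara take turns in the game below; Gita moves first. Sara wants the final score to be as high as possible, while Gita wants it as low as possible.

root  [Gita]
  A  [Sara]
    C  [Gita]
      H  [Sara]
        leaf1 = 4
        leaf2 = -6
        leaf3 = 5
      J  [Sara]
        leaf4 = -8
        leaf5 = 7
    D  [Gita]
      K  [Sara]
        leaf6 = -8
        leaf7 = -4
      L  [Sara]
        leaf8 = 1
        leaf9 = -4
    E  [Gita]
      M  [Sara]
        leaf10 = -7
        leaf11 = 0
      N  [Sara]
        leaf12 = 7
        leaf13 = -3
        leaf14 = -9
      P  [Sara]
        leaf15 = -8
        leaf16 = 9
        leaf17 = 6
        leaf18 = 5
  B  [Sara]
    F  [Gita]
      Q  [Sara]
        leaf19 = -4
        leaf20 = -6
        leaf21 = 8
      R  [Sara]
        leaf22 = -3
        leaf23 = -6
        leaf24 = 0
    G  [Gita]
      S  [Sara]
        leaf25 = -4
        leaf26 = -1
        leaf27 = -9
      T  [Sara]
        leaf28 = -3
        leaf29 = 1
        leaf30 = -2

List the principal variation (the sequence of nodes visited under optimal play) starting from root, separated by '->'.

H (Sara): max(4, -6, 5) = 5
J (Sara): max(-8, 7) = 7
C (Gita): min(5, 7) = 5
K (Sara): max(-8, -4) = -4
L (Sara): max(1, -4) = 1
D (Gita): min(-4, 1) = -4
M (Sara): max(-7, 0) = 0
N (Sara): max(7, -3, -9) = 7
P (Sara): max(-8, 9, 6, 5) = 9
E (Gita): min(0, 7, 9) = 0
A (Sara): max(5, -4, 0) = 5
Q (Sara): max(-4, -6, 8) = 8
R (Sara): max(-3, -6, 0) = 0
F (Gita): min(8, 0) = 0
S (Sara): max(-4, -1, -9) = -1
T (Sara): max(-3, 1, -2) = 1
G (Gita): min(-1, 1) = -1
B (Sara): max(0, -1) = 0
root (Gita): min(5, 0) = 0
At root, Gita picks B (lowest: 0).
At B, Sara picks F (highest: 0).
At F, Gita picks R (lowest: 0).
At R, Sara picks leaf24 (highest: 0).
Terminal value 0.

root -> B -> F -> R -> leaf24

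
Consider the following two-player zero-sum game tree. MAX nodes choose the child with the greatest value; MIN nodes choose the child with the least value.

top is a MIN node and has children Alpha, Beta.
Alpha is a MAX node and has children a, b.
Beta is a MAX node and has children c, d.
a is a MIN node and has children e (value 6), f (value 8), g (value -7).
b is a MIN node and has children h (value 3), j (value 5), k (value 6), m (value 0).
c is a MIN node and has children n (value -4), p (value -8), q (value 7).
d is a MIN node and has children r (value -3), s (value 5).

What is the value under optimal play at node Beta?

-3

c (MIN): min(-4, -8, 7) = -8
d (MIN): min(-3, 5) = -3
Beta (MAX): max(-8, -3) = -3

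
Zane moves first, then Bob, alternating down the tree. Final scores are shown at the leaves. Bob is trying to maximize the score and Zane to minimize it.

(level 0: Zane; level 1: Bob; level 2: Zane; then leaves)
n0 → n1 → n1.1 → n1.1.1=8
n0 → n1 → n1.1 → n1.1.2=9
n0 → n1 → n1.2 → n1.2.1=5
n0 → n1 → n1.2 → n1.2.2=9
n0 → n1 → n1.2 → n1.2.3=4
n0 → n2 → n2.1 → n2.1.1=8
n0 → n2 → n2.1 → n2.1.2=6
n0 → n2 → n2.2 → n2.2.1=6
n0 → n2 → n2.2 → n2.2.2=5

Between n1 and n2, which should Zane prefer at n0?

n1.1 (Zane): min(8, 9) = 8
n1.2 (Zane): min(5, 9, 4) = 4
n1 (Bob): max(8, 4) = 8
n2.1 (Zane): min(8, 6) = 6
n2.2 (Zane): min(6, 5) = 5
n2 (Bob): max(6, 5) = 6
Zane prefers the lower value; n1=8, n2=6. n2 is better since 6 < 8.

n2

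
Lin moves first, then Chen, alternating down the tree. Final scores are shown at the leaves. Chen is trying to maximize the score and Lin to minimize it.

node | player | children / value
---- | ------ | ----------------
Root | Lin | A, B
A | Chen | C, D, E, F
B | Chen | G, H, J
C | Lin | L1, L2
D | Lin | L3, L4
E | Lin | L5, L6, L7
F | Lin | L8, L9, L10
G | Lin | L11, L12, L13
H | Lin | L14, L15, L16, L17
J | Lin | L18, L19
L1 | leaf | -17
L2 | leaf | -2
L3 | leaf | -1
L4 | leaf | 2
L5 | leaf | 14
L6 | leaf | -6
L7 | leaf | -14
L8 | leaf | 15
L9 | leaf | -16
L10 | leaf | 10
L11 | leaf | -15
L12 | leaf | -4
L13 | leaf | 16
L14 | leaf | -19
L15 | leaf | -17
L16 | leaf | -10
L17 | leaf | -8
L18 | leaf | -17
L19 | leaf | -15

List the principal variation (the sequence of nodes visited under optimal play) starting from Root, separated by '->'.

C (Lin): min(-17, -2) = -17
D (Lin): min(-1, 2) = -1
E (Lin): min(14, -6, -14) = -14
F (Lin): min(15, -16, 10) = -16
A (Chen): max(-17, -1, -14, -16) = -1
G (Lin): min(-15, -4, 16) = -15
H (Lin): min(-19, -17, -10, -8) = -19
J (Lin): min(-17, -15) = -17
B (Chen): max(-15, -19, -17) = -15
Root (Lin): min(-1, -15) = -15
At Root, Lin picks B (lowest: -15).
At B, Chen picks G (highest: -15).
At G, Lin picks L11 (lowest: -15).
Terminal value -15.

Root -> B -> G -> L11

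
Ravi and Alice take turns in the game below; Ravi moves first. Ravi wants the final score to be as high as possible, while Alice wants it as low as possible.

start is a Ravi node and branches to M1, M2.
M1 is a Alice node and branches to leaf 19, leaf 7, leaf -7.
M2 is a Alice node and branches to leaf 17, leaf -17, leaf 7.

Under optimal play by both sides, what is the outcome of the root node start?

M1 (Alice): min(19, 7, -7) = -7
M2 (Alice): min(17, -17, 7) = -17
start (Ravi): max(-7, -17) = -7

-7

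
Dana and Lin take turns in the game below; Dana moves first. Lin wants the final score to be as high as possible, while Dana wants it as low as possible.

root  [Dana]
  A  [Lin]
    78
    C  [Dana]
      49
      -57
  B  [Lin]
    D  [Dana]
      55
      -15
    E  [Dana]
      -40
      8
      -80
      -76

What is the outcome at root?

-15

C (Dana): min(49, -57) = -57
A (Lin): max(78, -57) = 78
D (Dana): min(55, -15) = -15
E (Dana): min(-40, 8, -80, -76) = -80
B (Lin): max(-15, -80) = -15
root (Dana): min(78, -15) = -15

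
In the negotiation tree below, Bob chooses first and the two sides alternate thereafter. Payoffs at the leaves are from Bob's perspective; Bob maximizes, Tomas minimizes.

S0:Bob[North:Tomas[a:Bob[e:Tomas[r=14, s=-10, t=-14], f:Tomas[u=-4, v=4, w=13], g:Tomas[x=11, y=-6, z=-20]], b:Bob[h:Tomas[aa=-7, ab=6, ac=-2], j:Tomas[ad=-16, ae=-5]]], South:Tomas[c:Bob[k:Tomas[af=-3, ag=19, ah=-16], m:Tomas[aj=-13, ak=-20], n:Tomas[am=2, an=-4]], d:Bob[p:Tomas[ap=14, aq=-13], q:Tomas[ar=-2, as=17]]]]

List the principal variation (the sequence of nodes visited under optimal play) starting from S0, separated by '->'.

e (Tomas): min(14, -10, -14) = -14
f (Tomas): min(-4, 4, 13) = -4
g (Tomas): min(11, -6, -20) = -20
a (Bob): max(-14, -4, -20) = -4
h (Tomas): min(-7, 6, -2) = -7
j (Tomas): min(-16, -5) = -16
b (Bob): max(-7, -16) = -7
North (Tomas): min(-4, -7) = -7
k (Tomas): min(-3, 19, -16) = -16
m (Tomas): min(-13, -20) = -20
n (Tomas): min(2, -4) = -4
c (Bob): max(-16, -20, -4) = -4
p (Tomas): min(14, -13) = -13
q (Tomas): min(-2, 17) = -2
d (Bob): max(-13, -2) = -2
South (Tomas): min(-4, -2) = -4
S0 (Bob): max(-7, -4) = -4
At S0, Bob picks South (highest: -4).
At South, Tomas picks c (lowest: -4).
At c, Bob picks n (highest: -4).
At n, Tomas picks an (lowest: -4).
Terminal value -4.

S0 -> South -> c -> n -> an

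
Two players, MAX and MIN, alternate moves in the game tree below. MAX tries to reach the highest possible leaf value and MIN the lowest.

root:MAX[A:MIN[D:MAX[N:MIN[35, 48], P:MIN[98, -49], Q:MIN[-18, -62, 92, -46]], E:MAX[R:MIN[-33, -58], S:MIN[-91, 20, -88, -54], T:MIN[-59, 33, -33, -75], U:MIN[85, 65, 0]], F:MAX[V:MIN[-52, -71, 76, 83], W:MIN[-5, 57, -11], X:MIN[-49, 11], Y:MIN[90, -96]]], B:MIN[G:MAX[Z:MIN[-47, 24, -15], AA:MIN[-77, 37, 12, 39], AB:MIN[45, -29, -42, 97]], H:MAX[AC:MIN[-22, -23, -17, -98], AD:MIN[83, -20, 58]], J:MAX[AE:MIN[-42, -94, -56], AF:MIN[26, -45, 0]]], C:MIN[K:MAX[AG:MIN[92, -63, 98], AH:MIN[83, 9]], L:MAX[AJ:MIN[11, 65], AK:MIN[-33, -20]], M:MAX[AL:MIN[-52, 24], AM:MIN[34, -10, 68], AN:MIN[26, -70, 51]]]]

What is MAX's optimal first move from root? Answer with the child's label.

N (MIN): min(35, 48) = 35
P (MIN): min(98, -49) = -49
Q (MIN): min(-18, -62, 92, -46) = -62
D (MAX): max(35, -49, -62) = 35
R (MIN): min(-33, -58) = -58
S (MIN): min(-91, 20, -88, -54) = -91
T (MIN): min(-59, 33, -33, -75) = -75
U (MIN): min(85, 65, 0) = 0
E (MAX): max(-58, -91, -75, 0) = 0
V (MIN): min(-52, -71, 76, 83) = -71
W (MIN): min(-5, 57, -11) = -11
X (MIN): min(-49, 11) = -49
Y (MIN): min(90, -96) = -96
F (MAX): max(-71, -11, -49, -96) = -11
A (MIN): min(35, 0, -11) = -11
Z (MIN): min(-47, 24, -15) = -47
AA (MIN): min(-77, 37, 12, 39) = -77
AB (MIN): min(45, -29, -42, 97) = -42
G (MAX): max(-47, -77, -42) = -42
AC (MIN): min(-22, -23, -17, -98) = -98
AD (MIN): min(83, -20, 58) = -20
H (MAX): max(-98, -20) = -20
AE (MIN): min(-42, -94, -56) = -94
AF (MIN): min(26, -45, 0) = -45
J (MAX): max(-94, -45) = -45
B (MIN): min(-42, -20, -45) = -45
AG (MIN): min(92, -63, 98) = -63
AH (MIN): min(83, 9) = 9
K (MAX): max(-63, 9) = 9
AJ (MIN): min(11, 65) = 11
AK (MIN): min(-33, -20) = -33
L (MAX): max(11, -33) = 11
AL (MIN): min(-52, 24) = -52
AM (MIN): min(34, -10, 68) = -10
AN (MIN): min(26, -70, 51) = -70
M (MAX): max(-52, -10, -70) = -10
C (MIN): min(9, 11, -10) = -10
root (MAX): max(-11, -45, -10) = -10
MAX at root wants the highest of {A=-11, B=-45, C=-10}, so chooses C.

C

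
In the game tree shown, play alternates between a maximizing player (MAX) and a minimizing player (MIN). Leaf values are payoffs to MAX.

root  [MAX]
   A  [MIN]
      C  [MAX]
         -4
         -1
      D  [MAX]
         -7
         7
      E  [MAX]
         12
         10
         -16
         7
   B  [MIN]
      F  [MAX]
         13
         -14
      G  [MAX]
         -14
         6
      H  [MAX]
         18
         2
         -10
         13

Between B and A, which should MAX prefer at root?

B

F (MAX): max(13, -14) = 13
G (MAX): max(-14, 6) = 6
H (MAX): max(18, 2, -10, 13) = 18
B (MIN): min(13, 6, 18) = 6
C (MAX): max(-4, -1) = -1
D (MAX): max(-7, 7) = 7
E (MAX): max(12, 10, -16, 7) = 12
A (MIN): min(-1, 7, 12) = -1
MAX prefers the higher value; B=6, A=-1. B is better since 6 > -1.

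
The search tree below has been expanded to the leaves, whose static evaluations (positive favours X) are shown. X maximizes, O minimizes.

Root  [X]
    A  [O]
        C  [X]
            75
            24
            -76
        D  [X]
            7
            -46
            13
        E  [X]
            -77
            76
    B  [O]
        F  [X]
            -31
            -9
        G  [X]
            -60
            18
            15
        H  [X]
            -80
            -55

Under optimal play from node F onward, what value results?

F (X): max(-31, -9) = -9

-9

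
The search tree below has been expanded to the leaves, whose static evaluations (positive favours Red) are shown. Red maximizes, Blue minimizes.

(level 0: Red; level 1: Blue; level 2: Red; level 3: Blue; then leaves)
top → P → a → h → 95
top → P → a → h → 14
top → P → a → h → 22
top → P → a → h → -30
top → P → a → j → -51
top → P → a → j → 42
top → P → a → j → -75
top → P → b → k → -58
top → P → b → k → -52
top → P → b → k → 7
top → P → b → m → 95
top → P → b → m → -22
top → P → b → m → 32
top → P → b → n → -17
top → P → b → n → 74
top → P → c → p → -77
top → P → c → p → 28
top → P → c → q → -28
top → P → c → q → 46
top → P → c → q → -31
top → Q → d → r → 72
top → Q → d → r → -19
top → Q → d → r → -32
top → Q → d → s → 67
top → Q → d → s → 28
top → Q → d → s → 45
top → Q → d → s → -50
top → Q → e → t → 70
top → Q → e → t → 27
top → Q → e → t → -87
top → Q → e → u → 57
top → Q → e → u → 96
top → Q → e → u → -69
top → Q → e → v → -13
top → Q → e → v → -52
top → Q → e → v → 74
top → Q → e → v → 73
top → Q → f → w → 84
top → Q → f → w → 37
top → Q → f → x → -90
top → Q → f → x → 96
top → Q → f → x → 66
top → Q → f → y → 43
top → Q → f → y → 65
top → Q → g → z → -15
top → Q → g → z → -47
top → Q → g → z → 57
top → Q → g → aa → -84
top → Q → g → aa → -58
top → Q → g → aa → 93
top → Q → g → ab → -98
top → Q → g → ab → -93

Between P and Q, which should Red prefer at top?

P

h (Blue): min(95, 14, 22, -30) = -30
j (Blue): min(-51, 42, -75) = -75
a (Red): max(-30, -75) = -30
k (Blue): min(-58, -52, 7) = -58
m (Blue): min(95, -22, 32) = -22
n (Blue): min(-17, 74) = -17
b (Red): max(-58, -22, -17) = -17
p (Blue): min(-77, 28) = -77
q (Blue): min(-28, 46, -31) = -31
c (Red): max(-77, -31) = -31
P (Blue): min(-30, -17, -31) = -31
r (Blue): min(72, -19, -32) = -32
s (Blue): min(67, 28, 45, -50) = -50
d (Red): max(-32, -50) = -32
t (Blue): min(70, 27, -87) = -87
u (Blue): min(57, 96, -69) = -69
v (Blue): min(-13, -52, 74, 73) = -52
e (Red): max(-87, -69, -52) = -52
w (Blue): min(84, 37) = 37
x (Blue): min(-90, 96, 66) = -90
y (Blue): min(43, 65) = 43
f (Red): max(37, -90, 43) = 43
z (Blue): min(-15, -47, 57) = -47
aa (Blue): min(-84, -58, 93) = -84
ab (Blue): min(-98, -93) = -98
g (Red): max(-47, -84, -98) = -47
Q (Blue): min(-32, -52, 43, -47) = -52
Red prefers the higher value; P=-31, Q=-52. P is better since -31 > -52.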